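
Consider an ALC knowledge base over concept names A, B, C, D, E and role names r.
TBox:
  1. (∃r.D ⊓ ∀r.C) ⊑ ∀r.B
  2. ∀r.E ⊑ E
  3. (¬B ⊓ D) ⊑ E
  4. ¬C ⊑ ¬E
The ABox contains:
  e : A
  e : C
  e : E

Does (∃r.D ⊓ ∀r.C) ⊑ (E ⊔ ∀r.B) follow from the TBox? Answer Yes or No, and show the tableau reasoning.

Yes

1. (∃r.D ⊓ ∀r.C) ⊑ (E ⊔ ∀r.B)  ⇔  ((∃r.D ⊓ ∀r.C) ⊓ (¬E ⊓ ∃r.¬B)) unsat w.r.t. T
   all branches close; clash {E, ¬E} at x₀
2. Hence (∃r.D ⊓ ∀r.C) ⊑ (E ⊔ ∀r.B): entailed.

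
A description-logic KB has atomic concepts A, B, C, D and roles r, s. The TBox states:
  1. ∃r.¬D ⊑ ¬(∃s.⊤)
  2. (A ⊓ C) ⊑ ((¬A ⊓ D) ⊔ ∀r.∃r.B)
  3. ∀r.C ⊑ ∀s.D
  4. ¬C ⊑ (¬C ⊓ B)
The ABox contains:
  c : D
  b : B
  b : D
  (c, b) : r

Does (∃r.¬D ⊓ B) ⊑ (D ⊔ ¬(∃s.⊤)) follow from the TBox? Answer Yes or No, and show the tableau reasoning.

1. (∃r.¬D ⊓ B) ⊑ (D ⊔ ¬(∃s.⊤))  ⇔  ((∃r.¬D ⊓ B) ⊓ (¬D ⊓ ∃s.⊤)) unsat w.r.t. T
   all branches close; clash ⊥ at an ∃-successor
2. Hence (∃r.¬D ⊓ B) ⊑ (D ⊔ ¬(∃s.⊤)): entailed.

Yes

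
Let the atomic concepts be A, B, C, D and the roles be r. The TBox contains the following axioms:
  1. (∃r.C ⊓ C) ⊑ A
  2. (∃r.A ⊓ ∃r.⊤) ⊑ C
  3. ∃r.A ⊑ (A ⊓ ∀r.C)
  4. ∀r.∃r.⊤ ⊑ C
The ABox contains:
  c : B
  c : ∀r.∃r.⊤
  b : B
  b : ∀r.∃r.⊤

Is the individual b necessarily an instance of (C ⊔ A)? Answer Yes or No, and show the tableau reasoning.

1. b : (C ⊔ A)?  L(b) = {B, ∀r.∃r.⊤} ∪ {(¬C ⊓ ¬A)}
   clash {A, ¬A} at b — b ∈ (C ⊔ A)
2. Hence b : (C ⊔ A): entailed.

Yes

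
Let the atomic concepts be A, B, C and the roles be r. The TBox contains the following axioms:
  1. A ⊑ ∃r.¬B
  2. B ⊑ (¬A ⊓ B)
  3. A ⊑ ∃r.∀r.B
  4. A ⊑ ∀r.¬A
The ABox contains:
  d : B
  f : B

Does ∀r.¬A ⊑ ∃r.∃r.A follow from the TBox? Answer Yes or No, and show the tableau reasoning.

1. ∀r.¬A ⊑ ∃r.∃r.A  ⇔  (∀r.¬A ⊓ ∀r.∀r.¬A) unsat w.r.t. T
   open: L(x₀) ⊇ {¬A, ¬B, ∀r.¬A, ∀r.∀r.¬A}
2. Hence ∀r.¬A ⊑ ∃r.∃r.A: not entailed.

No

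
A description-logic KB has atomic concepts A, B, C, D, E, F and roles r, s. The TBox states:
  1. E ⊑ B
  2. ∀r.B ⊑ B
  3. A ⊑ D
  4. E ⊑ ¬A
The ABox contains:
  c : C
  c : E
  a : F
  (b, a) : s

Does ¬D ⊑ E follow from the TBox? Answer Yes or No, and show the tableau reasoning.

No

1. ¬D ⊑ E  ⇔  (¬D ⊓ ¬E) unsat w.r.t. T
   open: L(x₀) ⊇ {¬A, ¬D, ¬E, ∃r.¬B} (+ ∃-successors)
2. Hence ¬D ⊑ E: not entailed.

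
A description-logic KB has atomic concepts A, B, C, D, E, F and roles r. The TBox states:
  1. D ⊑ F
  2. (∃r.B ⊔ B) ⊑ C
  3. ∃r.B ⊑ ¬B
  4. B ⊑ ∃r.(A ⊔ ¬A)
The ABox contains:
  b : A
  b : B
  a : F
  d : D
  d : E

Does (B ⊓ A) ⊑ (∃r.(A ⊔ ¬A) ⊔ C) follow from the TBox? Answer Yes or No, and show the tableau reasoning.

Yes

1. (B ⊓ A) ⊑ (∃r.(A ⊔ ¬A) ⊔ C)  ⇔  ((B ⊓ A) ⊓ (∀r.(¬A ⊓ A) ⊓ ¬C)) unsat w.r.t. T
   all branches close; clash {B, ¬B} at x₀
2. Hence (B ⊓ A) ⊑ (∃r.(A ⊔ ¬A) ⊔ C): entailed.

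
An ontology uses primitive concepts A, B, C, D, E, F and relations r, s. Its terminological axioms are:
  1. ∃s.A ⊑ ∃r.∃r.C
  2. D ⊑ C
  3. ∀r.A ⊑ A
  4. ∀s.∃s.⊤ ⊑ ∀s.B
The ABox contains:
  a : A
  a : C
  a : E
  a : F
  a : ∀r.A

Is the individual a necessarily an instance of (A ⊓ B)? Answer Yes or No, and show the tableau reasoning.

1. a : (A ⊓ B)?  L(a) = {A, C, E, F, ∀r.A} ∪ {(¬A ⊔ ¬B)}
   open: L(a) ⊇ {A, C, E, F, ¬B, …} (+ ∃-successors) — a ∉ (A ⊓ B) possible
2. Hence a : (A ⊓ B): not entailed.

No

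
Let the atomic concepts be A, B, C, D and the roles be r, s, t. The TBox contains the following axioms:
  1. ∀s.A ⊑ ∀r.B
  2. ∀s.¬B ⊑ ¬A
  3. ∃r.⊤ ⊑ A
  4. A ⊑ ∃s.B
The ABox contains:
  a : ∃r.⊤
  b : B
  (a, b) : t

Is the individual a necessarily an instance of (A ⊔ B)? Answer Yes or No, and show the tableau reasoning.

1. a : (A ⊔ B)?  L(a) = {∃r.⊤} ∪ {(¬A ⊓ ¬B)}
   clash {A, ¬A} at a — a ∈ (A ⊔ B)
2. Hence a : (A ⊔ B): entailed.

Yes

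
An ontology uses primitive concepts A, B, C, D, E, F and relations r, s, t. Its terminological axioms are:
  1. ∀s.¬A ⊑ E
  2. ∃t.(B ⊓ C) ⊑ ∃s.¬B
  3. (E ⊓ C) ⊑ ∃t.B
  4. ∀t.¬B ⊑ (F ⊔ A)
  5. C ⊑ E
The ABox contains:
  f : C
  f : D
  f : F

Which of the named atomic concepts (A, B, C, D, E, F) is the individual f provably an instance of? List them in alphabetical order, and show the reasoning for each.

1. f : A?  L(f) = {C, D, F} ∪ {¬A}
   apply at f: C⊑E
   open: L(f) ⊇ {C, D, E, F, ¬A, …} (+ ∃-successors) — f ∉ A possible
2. f : B?  L(f) = {C, D, F} ∪ {¬B}
   apply at f: C⊑E
   open: L(f) ⊇ {C, D, E, F, ¬B, …} (+ ∃-successors) — f ∉ B possible
3. f : C?  L(f) = {C, D, F} ∪ {¬C}
   clash {C, ¬C} at f — f ∈ C
4. f : D?  L(f) = {C, D, F} ∪ {¬D}
   clash {D, ¬D} at f — f ∈ D
5. f : E?  L(f) = {C, D, F} ∪ {¬E}
   clash {E, ¬E} at f — f ∈ E
6. f : F?  L(f) = {C, D, F} ∪ {¬F}
   clash {F, ¬F} at f — f ∈ F
7. Entailed for f: {C, D, E, F}

{C, D, E, F}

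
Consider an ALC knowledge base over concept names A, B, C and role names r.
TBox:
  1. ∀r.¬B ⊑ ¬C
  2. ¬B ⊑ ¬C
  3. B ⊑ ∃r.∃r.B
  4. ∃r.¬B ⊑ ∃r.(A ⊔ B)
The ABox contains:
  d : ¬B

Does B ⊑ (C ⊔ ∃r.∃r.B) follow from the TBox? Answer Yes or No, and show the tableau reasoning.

Yes

1. B ⊑ (C ⊔ ∃r.∃r.B)  ⇔  (B ⊓ (¬C ⊓ ∀r.∀r.¬B)) unsat w.r.t. T
   all branches close; clash {B, ¬B} at an ∃-successor
2. Hence B ⊑ (C ⊔ ∃r.∃r.B): entailed.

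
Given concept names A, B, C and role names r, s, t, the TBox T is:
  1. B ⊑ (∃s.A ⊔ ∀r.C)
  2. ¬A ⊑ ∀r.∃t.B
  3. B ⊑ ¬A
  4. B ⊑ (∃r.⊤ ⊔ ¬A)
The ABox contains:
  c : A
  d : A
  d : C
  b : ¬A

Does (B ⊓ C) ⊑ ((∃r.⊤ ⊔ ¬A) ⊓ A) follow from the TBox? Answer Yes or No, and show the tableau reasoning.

1. (B ⊓ C) ⊑ ((∃r.⊤ ⊔ ¬A) ⊓ A)  ⇔  ((B ⊓ C) ⊓ ((∀r.⊥ ⊓ A) ⊔ ¬A)) unsat w.r.t. T
   apply at x₀: B⊑(∃s.A ⊔ ∀r.C); B⊑¬A; B⊑(∃r.⊤ ⊔ ¬A)
   open: L(x₀) ⊇ {B, C, ¬A, ∀r.∃t.B, ∃s.A} (+ ∃-successors)
2. Hence (B ⊓ C) ⊑ ((∃r.⊤ ⊔ ¬A) ⊓ A): not entailed.

No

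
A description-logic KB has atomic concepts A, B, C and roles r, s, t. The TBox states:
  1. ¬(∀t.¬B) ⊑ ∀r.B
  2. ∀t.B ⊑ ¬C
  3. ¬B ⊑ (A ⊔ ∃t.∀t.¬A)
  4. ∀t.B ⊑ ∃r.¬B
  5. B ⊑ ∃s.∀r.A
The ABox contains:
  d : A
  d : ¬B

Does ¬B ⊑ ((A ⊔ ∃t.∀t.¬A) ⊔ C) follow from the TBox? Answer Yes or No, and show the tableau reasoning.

1. ¬B ⊑ ((A ⊔ ∃t.∀t.¬A) ⊔ C)  ⇔  (¬B ⊓ ((¬A ⊓ ∀t.∃t.A) ⊓ ¬C)) unsat w.r.t. T
   all branches close; clash {A, ¬A} at an ∃-successor
2. Hence ¬B ⊑ ((A ⊔ ∃t.∀t.¬A) ⊔ C): entailed.

Yes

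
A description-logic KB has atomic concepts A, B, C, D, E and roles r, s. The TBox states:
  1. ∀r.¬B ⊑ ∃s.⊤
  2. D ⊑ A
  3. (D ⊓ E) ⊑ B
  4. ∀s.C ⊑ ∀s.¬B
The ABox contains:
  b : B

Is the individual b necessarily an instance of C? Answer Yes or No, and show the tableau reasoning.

No

1. b : C?  L(b) = {B} ∪ {¬C}
   open: L(b) ⊇ {B, ¬C, ¬D, ∃r.B, ∃s.¬C} (+ ∃-successors) — b ∉ C possible
2. Hence b : C: not entailed.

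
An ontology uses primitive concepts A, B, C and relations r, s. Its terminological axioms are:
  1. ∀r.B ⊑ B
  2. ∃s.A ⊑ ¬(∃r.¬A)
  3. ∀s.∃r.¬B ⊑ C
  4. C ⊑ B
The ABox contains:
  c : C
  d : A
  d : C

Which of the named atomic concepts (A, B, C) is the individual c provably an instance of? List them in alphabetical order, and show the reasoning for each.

{B, C}

1. c : A?  L(c) = {C} ∪ {¬A}
   apply at c: C⊑B
   open: L(c) ⊇ {B, C, ¬A, ∀s.¬A} — c ∉ A possible
2. c : B?  L(c) = {C} ∪ {¬B}
   clash {B, ¬B} at c — c ∈ B
3. c : C?  L(c) = {C} ∪ {¬C}
   clash {C, ¬C} at c — c ∈ C
4. Entailed for c: {B, C}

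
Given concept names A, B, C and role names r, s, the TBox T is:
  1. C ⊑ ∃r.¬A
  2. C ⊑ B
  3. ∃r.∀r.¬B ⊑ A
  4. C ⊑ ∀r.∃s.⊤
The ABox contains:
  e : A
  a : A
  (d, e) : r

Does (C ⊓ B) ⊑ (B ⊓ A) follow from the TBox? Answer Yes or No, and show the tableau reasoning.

No

1. (C ⊓ B) ⊑ (B ⊓ A)  ⇔  ((C ⊓ B) ⊓ (¬B ⊔ ¬A)) unsat w.r.t. T
   apply at x₀: C⊑∃r.¬A; C⊑∀r.∃s.⊤
   open: L(x₀) ⊇ {B, C, ¬A, ∀r.∃r.B, ∀r.∃s.⊤, …} (+ ∃-successors)
2. Hence (C ⊓ B) ⊑ (B ⊓ A): not entailed.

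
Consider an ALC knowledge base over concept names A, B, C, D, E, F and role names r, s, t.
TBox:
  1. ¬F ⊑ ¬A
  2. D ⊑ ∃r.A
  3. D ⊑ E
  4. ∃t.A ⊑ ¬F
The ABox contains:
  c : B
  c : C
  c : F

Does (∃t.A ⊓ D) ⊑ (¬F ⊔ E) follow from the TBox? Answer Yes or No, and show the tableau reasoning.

Yes

1. (∃t.A ⊓ D) ⊑ (¬F ⊔ E)  ⇔  ((∃t.A ⊓ D) ⊓ (F ⊓ ¬E)) unsat w.r.t. T
   all branches close; clash {E, ¬E} at x₀
2. Hence (∃t.A ⊓ D) ⊑ (¬F ⊔ E): entailed.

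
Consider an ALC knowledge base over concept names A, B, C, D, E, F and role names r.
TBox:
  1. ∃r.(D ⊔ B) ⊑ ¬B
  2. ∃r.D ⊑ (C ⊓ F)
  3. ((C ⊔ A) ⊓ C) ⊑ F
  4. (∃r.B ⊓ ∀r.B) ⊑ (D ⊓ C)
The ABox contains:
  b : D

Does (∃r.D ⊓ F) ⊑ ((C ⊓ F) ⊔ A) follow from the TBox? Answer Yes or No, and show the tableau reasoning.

1. (∃r.D ⊓ F) ⊑ ((C ⊓ F) ⊔ A)  ⇔  ((∃r.D ⊓ F) ⊓ ((¬C ⊔ ¬F) ⊓ ¬A)) unsat w.r.t. T
   all branches close; clash {F, ¬F} at x₀
2. Hence (∃r.D ⊓ F) ⊑ ((C ⊓ F) ⊔ A): entailed.

Yes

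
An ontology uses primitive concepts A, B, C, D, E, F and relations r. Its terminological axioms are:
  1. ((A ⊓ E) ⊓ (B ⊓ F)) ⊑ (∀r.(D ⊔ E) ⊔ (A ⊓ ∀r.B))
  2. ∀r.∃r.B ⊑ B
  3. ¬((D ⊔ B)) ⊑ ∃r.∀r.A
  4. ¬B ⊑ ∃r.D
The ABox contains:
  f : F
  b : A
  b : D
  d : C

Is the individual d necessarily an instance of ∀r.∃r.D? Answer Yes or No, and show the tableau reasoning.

1. d : ∀r.∃r.D?  L(d) = {C} ∪ {∃r.∀r.¬D}
   open: L(d) ⊇ {B, C, ¬A, ∃r.∀r.¬D} (+ ∃-successors) — d ∉ ∀r.∃r.D possible
2. Hence d : ∀r.∃r.D: not entailed.

No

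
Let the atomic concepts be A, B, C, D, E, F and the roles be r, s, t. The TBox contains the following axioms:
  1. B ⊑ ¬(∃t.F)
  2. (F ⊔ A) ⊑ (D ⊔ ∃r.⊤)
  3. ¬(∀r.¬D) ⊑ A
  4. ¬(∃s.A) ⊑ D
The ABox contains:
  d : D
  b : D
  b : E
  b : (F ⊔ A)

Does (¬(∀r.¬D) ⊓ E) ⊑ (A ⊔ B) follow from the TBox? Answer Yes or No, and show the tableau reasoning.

1. (¬(∀r.¬D) ⊓ E) ⊑ (A ⊔ B)  ⇔  ((∃r.D ⊓ E) ⊓ (¬A ⊓ ¬B)) unsat w.r.t. T
   all branches close; clash {A, ¬A} at x₀
2. Hence (¬(∀r.¬D) ⊓ E) ⊑ (A ⊔ B): entailed.

Yes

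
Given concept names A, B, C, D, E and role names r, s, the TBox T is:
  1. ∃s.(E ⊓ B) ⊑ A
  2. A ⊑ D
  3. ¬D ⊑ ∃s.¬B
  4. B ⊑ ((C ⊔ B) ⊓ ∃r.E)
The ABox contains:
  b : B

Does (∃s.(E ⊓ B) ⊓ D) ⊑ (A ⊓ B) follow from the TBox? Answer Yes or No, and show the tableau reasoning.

No

1. (∃s.(E ⊓ B) ⊓ D) ⊑ (A ⊓ B)  ⇔  ((∃s.(E ⊓ B) ⊓ D) ⊓ (¬A ⊔ ¬B)) unsat w.r.t. T
   apply at x₀: ∃s.(E ⊓ B)⊑A
   open: L(x₀) ⊇ {A, D, ¬B, ∃s.(E ⊓ B)} (+ ∃-successors)
2. Hence (∃s.(E ⊓ B) ⊓ D) ⊑ (A ⊓ B): not entailed.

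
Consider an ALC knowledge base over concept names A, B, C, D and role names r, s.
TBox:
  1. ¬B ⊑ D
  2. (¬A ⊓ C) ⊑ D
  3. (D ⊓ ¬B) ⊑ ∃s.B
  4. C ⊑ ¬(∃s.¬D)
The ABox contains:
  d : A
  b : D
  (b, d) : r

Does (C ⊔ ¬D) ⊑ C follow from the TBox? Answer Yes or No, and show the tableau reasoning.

No

1. (C ⊔ ¬D) ⊑ C  ⇔  ((C ⊔ ¬D) ⊓ ¬C) unsat w.r.t. T
   open: L(x₀) ⊇ {B, ¬C, ¬D}
2. Hence (C ⊔ ¬D) ⊑ C: not entailed.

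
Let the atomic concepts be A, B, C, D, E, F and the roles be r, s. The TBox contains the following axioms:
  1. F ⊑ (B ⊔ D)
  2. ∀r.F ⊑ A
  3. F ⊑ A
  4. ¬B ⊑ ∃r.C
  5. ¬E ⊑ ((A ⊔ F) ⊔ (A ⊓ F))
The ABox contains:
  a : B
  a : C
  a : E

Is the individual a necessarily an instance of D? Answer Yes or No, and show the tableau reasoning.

1. a : D?  L(a) = {B, C, E} ∪ {¬D}
   open: L(a) ⊇ {B, C, E, ¬D, ¬F, …} (+ ∃-successors) — a ∉ D possible
2. Hence a : D: not entailed.

No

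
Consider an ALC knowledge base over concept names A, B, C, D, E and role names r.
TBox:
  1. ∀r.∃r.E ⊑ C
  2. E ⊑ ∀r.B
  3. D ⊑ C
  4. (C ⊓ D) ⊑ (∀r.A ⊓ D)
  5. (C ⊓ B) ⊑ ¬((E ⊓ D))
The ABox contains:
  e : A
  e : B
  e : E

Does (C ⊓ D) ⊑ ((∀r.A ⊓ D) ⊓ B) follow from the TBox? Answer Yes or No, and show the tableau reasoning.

No

1. (C ⊓ D) ⊑ ((∀r.A ⊓ D) ⊓ B)  ⇔  ((C ⊓ D) ⊓ ((∃r.¬A ⊔ ¬D) ⊔ ¬B)) unsat w.r.t. T
   apply at x₀: (C ⊓ D)⊑(∀r.A ⊓ D)
   open: L(x₀) ⊇ {C, D, ¬B, ¬E, ∀r.A}
2. Hence (C ⊓ D) ⊑ ((∀r.A ⊓ D) ⊓ B): not entailed.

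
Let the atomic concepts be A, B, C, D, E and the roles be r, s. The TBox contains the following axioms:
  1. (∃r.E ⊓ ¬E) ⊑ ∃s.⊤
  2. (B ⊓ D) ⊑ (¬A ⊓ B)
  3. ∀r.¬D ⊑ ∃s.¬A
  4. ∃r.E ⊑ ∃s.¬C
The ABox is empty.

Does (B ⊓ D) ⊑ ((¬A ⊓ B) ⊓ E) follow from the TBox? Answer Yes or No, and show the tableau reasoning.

1. (B ⊓ D) ⊑ ((¬A ⊓ B) ⊓ E)  ⇔  ((B ⊓ D) ⊓ ((A ⊔ ¬B) ⊔ ¬E)) unsat w.r.t. T
   apply at x₀: (B ⊓ D)⊑(¬A ⊓ B)
   open: L(x₀) ⊇ {B, D, ¬A, ¬E, ∀r.¬E, …} (+ ∃-successors)
2. Hence (B ⊓ D) ⊑ ((¬A ⊓ B) ⊓ E): not entailed.

No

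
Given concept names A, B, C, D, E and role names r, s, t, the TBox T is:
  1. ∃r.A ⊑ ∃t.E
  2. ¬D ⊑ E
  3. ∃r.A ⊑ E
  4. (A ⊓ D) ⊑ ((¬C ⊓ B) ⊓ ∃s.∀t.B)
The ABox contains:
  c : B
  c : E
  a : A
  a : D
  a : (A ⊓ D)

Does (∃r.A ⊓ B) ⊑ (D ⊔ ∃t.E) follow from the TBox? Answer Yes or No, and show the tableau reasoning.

1. (∃r.A ⊓ B) ⊑ (D ⊔ ∃t.E)  ⇔  ((∃r.A ⊓ B) ⊓ (¬D ⊓ ∀t.¬E)) unsat w.r.t. T
   all branches close; clash {E, ¬E} at an ∃-successor
2. Hence (∃r.A ⊓ B) ⊑ (D ⊔ ∃t.E): entailed.

Yes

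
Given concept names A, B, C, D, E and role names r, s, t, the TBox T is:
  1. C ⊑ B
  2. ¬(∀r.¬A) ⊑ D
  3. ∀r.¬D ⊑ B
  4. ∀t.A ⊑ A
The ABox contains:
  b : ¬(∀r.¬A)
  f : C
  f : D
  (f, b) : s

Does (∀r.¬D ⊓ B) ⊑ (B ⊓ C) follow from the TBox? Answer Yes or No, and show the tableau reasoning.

1. (∀r.¬D ⊓ B) ⊑ (B ⊓ C)  ⇔  ((∀r.¬D ⊓ B) ⊓ (¬B ⊔ ¬C)) unsat w.r.t. T
   open: L(x₀) ⊇ {B, ¬C, ∀r.¬A, ∀r.¬D, ∃t.¬A} (+ ∃-successors)
2. Hence (∀r.¬D ⊓ B) ⊑ (B ⊓ C): not entailed.

No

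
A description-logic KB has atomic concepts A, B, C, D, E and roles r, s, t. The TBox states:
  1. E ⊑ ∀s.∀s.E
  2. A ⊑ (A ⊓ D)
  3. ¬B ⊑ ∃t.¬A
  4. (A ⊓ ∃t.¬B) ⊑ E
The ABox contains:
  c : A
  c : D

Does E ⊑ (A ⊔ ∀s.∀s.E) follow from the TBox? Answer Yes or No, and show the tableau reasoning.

Yes

1. E ⊑ (A ⊔ ∀s.∀s.E)  ⇔  (E ⊓ (¬A ⊓ ∃s.∃s.¬E)) unsat w.r.t. T
   all branches close; clash {E, ¬E} at an ∃-successor
2. Hence E ⊑ (A ⊔ ∀s.∀s.E): entailed.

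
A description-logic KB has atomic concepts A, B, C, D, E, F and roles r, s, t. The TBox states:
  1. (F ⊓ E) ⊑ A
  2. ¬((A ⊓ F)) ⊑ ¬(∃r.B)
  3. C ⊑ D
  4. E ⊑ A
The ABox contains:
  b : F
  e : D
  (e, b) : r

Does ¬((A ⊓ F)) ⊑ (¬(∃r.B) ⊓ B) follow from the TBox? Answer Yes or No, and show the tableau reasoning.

1. ¬((A ⊓ F)) ⊑ (¬(∃r.B) ⊓ B)  ⇔  ((¬A ⊔ ¬F) ⊓ (∃r.B ⊔ ¬B)) unsat w.r.t. T
   apply at x₀: ¬((A ⊓ F))⊑¬(∃r.B)
   open: L(x₀) ⊇ {¬A, ¬B, ¬C, ¬E, ∀r.¬B}
2. Hence ¬((A ⊓ F)) ⊑ (¬(∃r.B) ⊓ B): not entailed.

No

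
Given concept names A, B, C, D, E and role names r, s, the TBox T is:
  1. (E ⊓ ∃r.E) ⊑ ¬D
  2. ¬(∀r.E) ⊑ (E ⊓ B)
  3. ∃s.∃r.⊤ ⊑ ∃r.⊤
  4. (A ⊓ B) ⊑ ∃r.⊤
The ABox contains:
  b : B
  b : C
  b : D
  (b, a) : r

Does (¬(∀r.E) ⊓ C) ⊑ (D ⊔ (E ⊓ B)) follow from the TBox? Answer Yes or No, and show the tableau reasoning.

Yes

1. (¬(∀r.E) ⊓ C) ⊑ (D ⊔ (E ⊓ B))  ⇔  ((∃r.¬E ⊓ C) ⊓ (¬D ⊓ (¬E ⊔ ¬B))) unsat w.r.t. T
   all branches close; clash {B, ¬B} at x₀
2. Hence (¬(∀r.E) ⊓ C) ⊑ (D ⊔ (E ⊓ B)): entailed.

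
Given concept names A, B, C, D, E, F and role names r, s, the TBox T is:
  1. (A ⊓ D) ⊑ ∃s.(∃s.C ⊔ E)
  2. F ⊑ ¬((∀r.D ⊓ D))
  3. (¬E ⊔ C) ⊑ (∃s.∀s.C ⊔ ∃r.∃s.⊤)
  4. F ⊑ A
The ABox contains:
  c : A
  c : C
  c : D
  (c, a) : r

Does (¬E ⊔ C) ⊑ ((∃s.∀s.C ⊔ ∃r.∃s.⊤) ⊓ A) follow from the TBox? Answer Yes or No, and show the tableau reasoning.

No

1. (¬E ⊔ C) ⊑ ((∃s.∀s.C ⊔ ∃r.∃s.⊤) ⊓ A)  ⇔  ((¬E ⊔ C) ⊓ ((∀s.∃s.¬C ⊓ ∀r.∀s.⊥) ⊔ ¬A)) unsat w.r.t. T
   apply at x₀: (¬E ⊔ C)⊑(∃s.∀s.C ⊔ ∃r.∃s.⊤)
   open: L(x₀) ⊇ {¬A, ¬E, ¬F, ∃s.∀s.C} (+ ∃-successors)
2. Hence (¬E ⊔ C) ⊑ ((∃s.∀s.C ⊔ ∃r.∃s.⊤) ⊓ A): not entailed.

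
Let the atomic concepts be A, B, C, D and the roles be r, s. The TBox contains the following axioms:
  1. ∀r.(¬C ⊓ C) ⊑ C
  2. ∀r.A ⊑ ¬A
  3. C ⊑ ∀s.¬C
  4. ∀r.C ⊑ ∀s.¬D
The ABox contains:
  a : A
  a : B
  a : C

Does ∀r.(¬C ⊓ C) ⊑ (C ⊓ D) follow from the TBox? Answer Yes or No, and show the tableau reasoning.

No

1. ∀r.(¬C ⊓ C) ⊑ (C ⊓ D)  ⇔  (∀r.(¬C ⊓ C) ⊓ (¬C ⊔ ¬D)) unsat w.r.t. T
   apply at x₀: ∀r.(¬C ⊓ C)⊑C
   open: L(x₀) ⊇ {C, ¬A, ¬D, ∀r.(¬C ⊓ C), ∀s.¬C, …}
2. Hence ∀r.(¬C ⊓ C) ⊑ (C ⊓ D): not entailed.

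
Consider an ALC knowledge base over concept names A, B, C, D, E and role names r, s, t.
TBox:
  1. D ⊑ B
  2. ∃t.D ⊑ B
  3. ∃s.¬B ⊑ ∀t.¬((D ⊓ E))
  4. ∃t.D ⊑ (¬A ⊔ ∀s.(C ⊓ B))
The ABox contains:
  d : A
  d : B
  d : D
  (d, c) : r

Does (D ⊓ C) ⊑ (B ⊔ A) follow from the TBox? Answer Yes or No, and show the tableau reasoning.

1. (D ⊓ C) ⊑ (B ⊔ A)  ⇔  ((D ⊓ C) ⊓ (¬B ⊓ ¬A)) unsat w.r.t. T
   all branches close; clash {B, ¬B} at x₀
2. Hence (D ⊓ C) ⊑ (B ⊔ A): entailed.

Yes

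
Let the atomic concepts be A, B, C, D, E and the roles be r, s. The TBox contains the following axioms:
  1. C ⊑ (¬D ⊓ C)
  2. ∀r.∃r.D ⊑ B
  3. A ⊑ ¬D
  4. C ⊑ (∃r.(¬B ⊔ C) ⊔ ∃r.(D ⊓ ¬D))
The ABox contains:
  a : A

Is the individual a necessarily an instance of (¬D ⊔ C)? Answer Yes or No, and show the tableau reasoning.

1. a : (¬D ⊔ C)?  L(a) = {A} ∪ {(D ⊓ ¬C)}
   clash {D, ¬D} at a — a ∈ (¬D ⊔ C)
2. Hence a : (¬D ⊔ C): entailed.

Yes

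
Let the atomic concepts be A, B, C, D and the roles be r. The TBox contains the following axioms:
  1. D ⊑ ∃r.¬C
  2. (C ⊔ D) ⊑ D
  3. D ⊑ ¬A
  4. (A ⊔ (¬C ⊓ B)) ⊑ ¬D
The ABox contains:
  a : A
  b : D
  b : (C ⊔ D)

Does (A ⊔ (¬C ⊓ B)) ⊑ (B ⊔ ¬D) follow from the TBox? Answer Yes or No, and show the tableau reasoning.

Yes

1. (A ⊔ (¬C ⊓ B)) ⊑ (B ⊔ ¬D)  ⇔  ((A ⊔ (¬C ⊓ B)) ⊓ (¬B ⊓ D)) unsat w.r.t. T
   all branches close; clash {B, ¬B} at x₀
2. Hence (A ⊔ (¬C ⊓ B)) ⊑ (B ⊔ ¬D): entailed.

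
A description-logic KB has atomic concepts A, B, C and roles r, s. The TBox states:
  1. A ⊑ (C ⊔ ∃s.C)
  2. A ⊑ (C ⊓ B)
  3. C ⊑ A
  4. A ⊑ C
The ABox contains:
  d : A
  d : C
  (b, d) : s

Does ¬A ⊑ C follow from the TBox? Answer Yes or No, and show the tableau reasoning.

No

1. ¬A ⊑ C  ⇔  (¬A ⊓ ¬C) unsat w.r.t. T
   open: L(x₀) ⊇ {¬A, ¬C}
2. Hence ¬A ⊑ C: not entailed.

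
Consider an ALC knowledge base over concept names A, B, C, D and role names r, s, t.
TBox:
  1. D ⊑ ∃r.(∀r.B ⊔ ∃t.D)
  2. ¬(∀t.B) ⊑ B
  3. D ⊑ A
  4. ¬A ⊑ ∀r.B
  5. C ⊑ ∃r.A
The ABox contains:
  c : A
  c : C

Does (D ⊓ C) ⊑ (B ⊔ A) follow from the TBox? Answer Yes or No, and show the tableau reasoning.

Yes

1. (D ⊓ C) ⊑ (B ⊔ A)  ⇔  ((D ⊓ C) ⊓ (¬B ⊓ ¬A)) unsat w.r.t. T
   all branches close; clash {A, ¬A} at x₀
2. Hence (D ⊓ C) ⊑ (B ⊔ A): entailed.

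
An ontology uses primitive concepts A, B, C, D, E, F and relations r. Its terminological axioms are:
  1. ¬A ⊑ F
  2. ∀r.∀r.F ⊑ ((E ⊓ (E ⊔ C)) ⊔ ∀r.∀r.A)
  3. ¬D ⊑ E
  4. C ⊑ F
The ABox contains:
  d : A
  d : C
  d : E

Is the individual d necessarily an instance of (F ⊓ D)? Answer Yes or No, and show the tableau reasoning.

No

1. d : (F ⊓ D)?  L(d) = {A, C, E} ∪ {(¬F ⊔ ¬D)}
   apply at d: C⊑F
   open: L(d) ⊇ {A, C, E, F, ¬D, …} (+ ∃-successors) — d ∉ (F ⊓ D) possible
2. Hence d : (F ⊓ D): not entailed.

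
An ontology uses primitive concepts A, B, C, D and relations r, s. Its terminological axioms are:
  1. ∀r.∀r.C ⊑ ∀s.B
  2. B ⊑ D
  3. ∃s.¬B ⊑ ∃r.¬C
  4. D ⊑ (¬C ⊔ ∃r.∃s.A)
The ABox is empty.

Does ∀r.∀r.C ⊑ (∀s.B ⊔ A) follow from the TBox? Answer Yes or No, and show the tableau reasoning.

Yes

1. ∀r.∀r.C ⊑ (∀s.B ⊔ A)  ⇔  (∀r.∀r.C ⊓ (∃s.¬B ⊓ ¬A)) unsat w.r.t. T
   all branches close; clash {B, ¬B} at an ∃-successor
2. Hence ∀r.∀r.C ⊑ (∀s.B ⊔ A): entailed.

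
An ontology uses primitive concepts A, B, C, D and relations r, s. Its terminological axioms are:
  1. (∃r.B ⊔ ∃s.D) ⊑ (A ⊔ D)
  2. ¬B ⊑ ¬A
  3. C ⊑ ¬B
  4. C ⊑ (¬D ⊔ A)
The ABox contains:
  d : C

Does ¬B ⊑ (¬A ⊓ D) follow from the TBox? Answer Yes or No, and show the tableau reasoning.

No

1. ¬B ⊑ (¬A ⊓ D)  ⇔  (¬B ⊓ (A ⊔ ¬D)) unsat w.r.t. T
   apply at x₀: ¬B⊑¬A
   open: L(x₀) ⊇ {¬A, ¬B, ¬C, ¬D, ∀r.¬B, …}
2. Hence ¬B ⊑ (¬A ⊓ D): not entailed.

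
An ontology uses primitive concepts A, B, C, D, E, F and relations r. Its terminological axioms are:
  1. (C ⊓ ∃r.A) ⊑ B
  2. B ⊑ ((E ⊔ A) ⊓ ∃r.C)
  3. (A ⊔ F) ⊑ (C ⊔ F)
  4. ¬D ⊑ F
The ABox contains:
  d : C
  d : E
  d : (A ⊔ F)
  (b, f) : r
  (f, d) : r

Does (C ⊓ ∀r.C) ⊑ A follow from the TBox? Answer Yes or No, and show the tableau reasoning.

1. (C ⊓ ∀r.C) ⊑ A  ⇔  ((C ⊓ ∀r.C) ⊓ ¬A) unsat w.r.t. T
   open: L(x₀) ⊇ {C, D, ¬A, ¬B, ¬F, …}
2. Hence (C ⊓ ∀r.C) ⊑ A: not entailed.

No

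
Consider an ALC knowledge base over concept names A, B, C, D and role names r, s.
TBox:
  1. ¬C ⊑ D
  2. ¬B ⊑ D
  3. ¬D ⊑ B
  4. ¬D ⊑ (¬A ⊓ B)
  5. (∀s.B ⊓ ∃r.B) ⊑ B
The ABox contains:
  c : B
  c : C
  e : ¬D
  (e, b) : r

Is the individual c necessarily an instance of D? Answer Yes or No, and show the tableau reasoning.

1. c : D?  L(c) = {B, C} ∪ {¬D}
   apply at c: ¬D⊑(¬A ⊓ B)
   open: L(c) ⊇ {B, C, ¬A, ¬D} — c ∉ D possible
2. Hence c : D: not entailed.

No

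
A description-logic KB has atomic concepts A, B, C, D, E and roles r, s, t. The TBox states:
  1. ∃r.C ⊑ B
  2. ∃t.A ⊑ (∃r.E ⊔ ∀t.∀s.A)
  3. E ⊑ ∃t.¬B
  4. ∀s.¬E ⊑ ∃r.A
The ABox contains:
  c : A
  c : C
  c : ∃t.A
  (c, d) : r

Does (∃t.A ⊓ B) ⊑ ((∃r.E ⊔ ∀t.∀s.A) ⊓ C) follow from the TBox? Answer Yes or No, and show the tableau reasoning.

1. (∃t.A ⊓ B) ⊑ ((∃r.E ⊔ ∀t.∀s.A) ⊓ C)  ⇔  ((∃t.A ⊓ B) ⊓ ((∀r.¬E ⊓ ∃t.∃s.¬A) ⊔ ¬C)) unsat w.r.t. T
   apply at x₀: ∃t.A⊑(∃r.E ⊔ ∀t.∀s.A)
   open: L(x₀) ⊇ {B, ¬C, ¬E, ∃r.E, ∃s.E, …} (+ ∃-successors)
2. Hence (∃t.A ⊓ B) ⊑ ((∃r.E ⊔ ∀t.∀s.A) ⊓ C): not entailed.

No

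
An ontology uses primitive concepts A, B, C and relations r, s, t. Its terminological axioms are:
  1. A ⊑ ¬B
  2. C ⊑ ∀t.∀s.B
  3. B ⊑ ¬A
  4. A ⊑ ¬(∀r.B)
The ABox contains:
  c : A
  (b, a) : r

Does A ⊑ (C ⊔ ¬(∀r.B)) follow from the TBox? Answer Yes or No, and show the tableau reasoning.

Yes

1. A ⊑ (C ⊔ ¬(∀r.B))  ⇔  (A ⊓ (¬C ⊓ ∀r.B)) unsat w.r.t. T
   all branches close; clash {B, ¬B} at an ∃-successor
2. Hence A ⊑ (C ⊔ ¬(∀r.B)): entailed.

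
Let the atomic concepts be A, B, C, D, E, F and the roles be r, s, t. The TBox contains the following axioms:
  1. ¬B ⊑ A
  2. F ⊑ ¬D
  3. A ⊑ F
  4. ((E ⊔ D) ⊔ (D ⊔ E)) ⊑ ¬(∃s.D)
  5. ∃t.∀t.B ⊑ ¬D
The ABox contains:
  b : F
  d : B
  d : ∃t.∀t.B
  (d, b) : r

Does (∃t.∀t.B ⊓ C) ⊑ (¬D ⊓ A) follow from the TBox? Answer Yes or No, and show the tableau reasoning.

1. (∃t.∀t.B ⊓ C) ⊑ (¬D ⊓ A)  ⇔  ((∃t.∀t.B ⊓ C) ⊓ (D ⊔ ¬A)) unsat w.r.t. T
   apply at x₀: ∃t.∀t.B⊑¬D
   open: L(x₀) ⊇ {B, C, ¬A, ¬D, ¬E, …} (+ ∃-successors)
2. Hence (∃t.∀t.B ⊓ C) ⊑ (¬D ⊓ A): not entailed.

No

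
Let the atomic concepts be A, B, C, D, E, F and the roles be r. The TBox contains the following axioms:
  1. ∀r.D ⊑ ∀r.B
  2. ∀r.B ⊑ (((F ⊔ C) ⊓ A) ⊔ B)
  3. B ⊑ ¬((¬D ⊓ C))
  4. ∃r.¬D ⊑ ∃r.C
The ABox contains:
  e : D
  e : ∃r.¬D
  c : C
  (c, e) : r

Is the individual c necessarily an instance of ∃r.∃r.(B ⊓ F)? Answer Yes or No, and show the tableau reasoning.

No

1. c : ∃r.∃r.(B ⊓ F)?  L(c) = {C} ∪ {∀r.∀r.(¬B ⊔ ¬F)}
   open: L(c) ⊇ {A, C, ¬B, ∀r.B, ∀r.D, …} — c ∉ ∃r.∃r.(B ⊓ F) possible
2. Hence c : ∃r.∃r.(B ⊓ F): not entailed.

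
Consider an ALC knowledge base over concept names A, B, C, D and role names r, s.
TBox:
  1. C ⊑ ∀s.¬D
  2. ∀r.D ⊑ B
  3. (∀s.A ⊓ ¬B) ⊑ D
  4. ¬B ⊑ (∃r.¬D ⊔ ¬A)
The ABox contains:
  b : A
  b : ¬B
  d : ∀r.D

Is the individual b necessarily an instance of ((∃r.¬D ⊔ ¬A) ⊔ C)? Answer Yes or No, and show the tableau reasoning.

1. b : ((∃r.¬D ⊔ ¬A) ⊔ C)?  L(b) = {A, ¬B} ∪ {((∀r.D ⊓ A) ⊓ ¬C)}
   clash {B, ¬B} at b — b ∈ ((∃r.¬D ⊔ ¬A) ⊔ C)
2. Hence b : ((∃r.¬D ⊔ ¬A) ⊔ C): entailed.

Yes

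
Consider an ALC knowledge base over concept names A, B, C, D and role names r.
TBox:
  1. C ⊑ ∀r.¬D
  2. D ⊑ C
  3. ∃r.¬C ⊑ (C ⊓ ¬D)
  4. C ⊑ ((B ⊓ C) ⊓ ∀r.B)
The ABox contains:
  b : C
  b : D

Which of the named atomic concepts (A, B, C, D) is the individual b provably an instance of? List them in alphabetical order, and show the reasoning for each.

1. b : A?  L(b) = {C, D} ∪ {¬A}
   apply at b: C⊑∀r.¬D; C⊑((B ⊓ C) ⊓ ∀r.B)
   open: L(b) ⊇ {B, C, D, ¬A, ∀r.B, …} — b ∉ A possible
2. b : B?  L(b) = {C, D} ∪ {¬B}
   clash {B, ¬B} at b — b ∈ B
3. b : C?  L(b) = {C, D} ∪ {¬C}
   clash {C, ¬C} at b — b ∈ C
4. b : D?  L(b) = {C, D} ∪ {¬D}
   clash {D, ¬D} at b — b ∈ D
5. Entailed for b: {B, C, D}

{B, C, D}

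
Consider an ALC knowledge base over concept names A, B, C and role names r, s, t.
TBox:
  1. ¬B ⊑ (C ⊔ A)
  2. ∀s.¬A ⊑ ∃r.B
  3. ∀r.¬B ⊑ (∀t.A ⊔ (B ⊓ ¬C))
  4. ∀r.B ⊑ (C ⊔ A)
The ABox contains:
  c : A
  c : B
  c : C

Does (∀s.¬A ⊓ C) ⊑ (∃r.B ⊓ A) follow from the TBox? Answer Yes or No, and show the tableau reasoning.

No

1. (∀s.¬A ⊓ C) ⊑ (∃r.B ⊓ A)  ⇔  ((∀s.¬A ⊓ C) ⊓ (∀r.¬B ⊔ ¬A)) unsat w.r.t. T
   apply at x₀: ∀s.¬A⊑∃r.B
   open: L(x₀) ⊇ {B, C, ¬A, ∀s.¬A, ∃r.B, …} (+ ∃-successors)
2. Hence (∀s.¬A ⊓ C) ⊑ (∃r.B ⊓ A): not entailed.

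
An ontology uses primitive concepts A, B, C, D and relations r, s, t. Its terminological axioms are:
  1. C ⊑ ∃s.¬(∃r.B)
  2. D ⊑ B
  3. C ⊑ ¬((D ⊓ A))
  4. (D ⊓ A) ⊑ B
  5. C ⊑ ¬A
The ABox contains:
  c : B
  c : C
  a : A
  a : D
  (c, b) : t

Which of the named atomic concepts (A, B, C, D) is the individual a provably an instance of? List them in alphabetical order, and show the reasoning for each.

{A, B, D}

1. a : A?  L(a) = {A, D} ∪ {¬A}
   clash {A, ¬A} at a — a ∈ A
2. a : B?  L(a) = {A, D} ∪ {¬B}
   clash {A, ¬A} at a — a ∈ B
3. a : C?  L(a) = {A, D} ∪ {¬C}
   apply at a: D⊑B
   open: L(a) ⊇ {A, B, D, ¬C} — a ∉ C possible
4. a : D?  L(a) = {A, D} ∪ {¬D}
   clash {D, ¬D} at a — a ∈ D
5. Entailed for a: {A, B, D}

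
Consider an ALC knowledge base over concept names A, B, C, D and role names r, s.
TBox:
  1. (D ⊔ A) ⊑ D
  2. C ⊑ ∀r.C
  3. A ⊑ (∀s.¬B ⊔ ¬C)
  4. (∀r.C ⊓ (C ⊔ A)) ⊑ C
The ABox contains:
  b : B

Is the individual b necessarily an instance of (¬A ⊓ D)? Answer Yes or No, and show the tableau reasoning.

No

1. b : (¬A ⊓ D)?  L(b) = {B} ∪ {(A ⊔ ¬D)}
   open: L(b) ⊇ {A, B, D, ¬C, ∃r.¬C} (+ ∃-successors) — b ∉ (¬A ⊓ D) possible
2. Hence b : (¬A ⊓ D): not entailed.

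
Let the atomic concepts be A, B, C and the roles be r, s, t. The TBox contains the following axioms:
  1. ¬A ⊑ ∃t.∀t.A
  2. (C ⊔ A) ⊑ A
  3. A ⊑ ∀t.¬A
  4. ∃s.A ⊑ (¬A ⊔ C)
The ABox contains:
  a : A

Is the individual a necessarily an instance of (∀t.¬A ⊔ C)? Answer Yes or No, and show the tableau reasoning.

1. a : (∀t.¬A ⊔ C)?  L(a) = {A} ∪ {(∃t.A ⊓ ¬C)}
   clash {C, ¬C} at a — a ∈ (∀t.¬A ⊔ C)
2. Hence a : (∀t.¬A ⊔ C): entailed.

Yes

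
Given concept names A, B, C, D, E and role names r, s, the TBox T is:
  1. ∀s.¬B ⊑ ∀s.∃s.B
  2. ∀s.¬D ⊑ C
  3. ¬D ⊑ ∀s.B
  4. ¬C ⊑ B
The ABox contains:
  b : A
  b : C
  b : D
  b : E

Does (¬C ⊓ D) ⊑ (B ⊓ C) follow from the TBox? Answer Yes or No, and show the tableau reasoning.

1. (¬C ⊓ D) ⊑ (B ⊓ C)  ⇔  ((¬C ⊓ D) ⊓ (¬B ⊔ ¬C)) unsat w.r.t. T
   apply at x₀: ¬C⊑B
   open: L(x₀) ⊇ {B, D, ¬C, ∃s.B, ∃s.D} (+ ∃-successors)
2. Hence (¬C ⊓ D) ⊑ (B ⊓ C): not entailed.

No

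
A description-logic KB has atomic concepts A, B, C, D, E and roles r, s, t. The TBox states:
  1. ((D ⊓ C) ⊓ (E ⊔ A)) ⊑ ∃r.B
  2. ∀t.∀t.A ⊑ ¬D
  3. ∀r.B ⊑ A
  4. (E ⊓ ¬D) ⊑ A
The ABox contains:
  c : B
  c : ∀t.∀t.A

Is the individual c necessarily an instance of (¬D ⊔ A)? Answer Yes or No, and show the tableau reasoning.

1. c : (¬D ⊔ A)?  L(c) = {B, ∀t.∀t.A} ∪ {(D ⊓ ¬A)}
   clash {A, ¬A} at c — c ∈ (¬D ⊔ A)
2. Hence c : (¬D ⊔ A): entailed.

Yes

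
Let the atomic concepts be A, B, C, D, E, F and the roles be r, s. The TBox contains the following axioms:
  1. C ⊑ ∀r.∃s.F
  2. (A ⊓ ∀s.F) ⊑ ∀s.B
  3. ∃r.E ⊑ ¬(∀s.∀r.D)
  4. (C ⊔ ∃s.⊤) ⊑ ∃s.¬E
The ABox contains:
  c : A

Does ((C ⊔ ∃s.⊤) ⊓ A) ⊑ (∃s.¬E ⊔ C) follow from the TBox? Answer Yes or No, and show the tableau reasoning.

Yes

1. ((C ⊔ ∃s.⊤) ⊓ A) ⊑ (∃s.¬E ⊔ C)  ⇔  (((C ⊔ ∃s.⊤) ⊓ A) ⊓ (∀s.E ⊓ ¬C)) unsat w.r.t. T
   all branches close; clash {E, ¬E} at an ∃-successor
2. Hence ((C ⊔ ∃s.⊤) ⊓ A) ⊑ (∃s.¬E ⊔ C): entailed.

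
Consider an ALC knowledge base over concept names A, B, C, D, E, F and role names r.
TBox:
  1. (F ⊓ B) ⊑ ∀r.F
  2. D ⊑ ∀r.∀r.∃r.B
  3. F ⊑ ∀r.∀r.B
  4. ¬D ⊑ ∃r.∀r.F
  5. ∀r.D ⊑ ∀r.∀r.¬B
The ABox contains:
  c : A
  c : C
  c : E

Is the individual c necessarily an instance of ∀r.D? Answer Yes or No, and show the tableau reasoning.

No

1. c : ∀r.D?  L(c) = {A, C, E} ∪ {∃r.¬D}
   open: L(c) ⊇ {A, C, D, E, ¬F, …} (+ ∃-successors) — c ∉ ∀r.D possible
2. Hence c : ∀r.D: not entailed.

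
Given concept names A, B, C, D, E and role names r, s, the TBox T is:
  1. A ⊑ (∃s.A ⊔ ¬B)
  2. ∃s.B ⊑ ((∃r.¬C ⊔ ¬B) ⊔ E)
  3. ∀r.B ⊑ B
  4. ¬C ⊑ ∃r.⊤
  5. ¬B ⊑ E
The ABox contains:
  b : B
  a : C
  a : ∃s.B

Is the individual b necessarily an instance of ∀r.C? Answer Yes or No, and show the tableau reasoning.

1. b : ∀r.C?  L(b) = {B} ∪ {∃r.¬C}
   open: L(b) ⊇ {B, C, ¬A, ∀s.¬B, ∃r.¬C} (+ ∃-successors) — b ∉ ∀r.C possible
2. Hence b : ∀r.C: not entailed.

No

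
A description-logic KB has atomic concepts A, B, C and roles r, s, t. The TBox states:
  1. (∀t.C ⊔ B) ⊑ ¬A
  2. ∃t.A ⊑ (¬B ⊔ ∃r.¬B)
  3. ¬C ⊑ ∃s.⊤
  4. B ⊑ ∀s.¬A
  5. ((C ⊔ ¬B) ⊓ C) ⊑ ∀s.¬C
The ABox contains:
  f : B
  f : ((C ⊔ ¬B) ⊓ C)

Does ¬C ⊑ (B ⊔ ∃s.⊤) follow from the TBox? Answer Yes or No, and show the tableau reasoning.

Yes

1. ¬C ⊑ (B ⊔ ∃s.⊤)  ⇔  (¬C ⊓ (¬B ⊓ ∀s.⊥)) unsat w.r.t. T
   all branches close; clash ⊥ at an ∃-successor
2. Hence ¬C ⊑ (B ⊔ ∃s.⊤): entailed.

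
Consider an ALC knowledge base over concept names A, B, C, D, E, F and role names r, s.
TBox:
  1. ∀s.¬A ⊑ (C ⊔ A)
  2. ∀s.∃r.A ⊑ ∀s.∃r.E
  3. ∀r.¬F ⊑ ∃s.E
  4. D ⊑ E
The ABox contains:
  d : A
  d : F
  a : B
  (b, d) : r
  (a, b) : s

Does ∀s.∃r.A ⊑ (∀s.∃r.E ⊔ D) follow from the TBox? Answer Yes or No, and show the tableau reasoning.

1. ∀s.∃r.A ⊑ (∀s.∃r.E ⊔ D)  ⇔  (∀s.∃r.A ⊓ (∃s.∀r.¬E ⊓ ¬D)) unsat w.r.t. T
   all branches close; clash {E, ¬E} at an ∃-successor
2. Hence ∀s.∃r.A ⊑ (∀s.∃r.E ⊔ D): entailed.

Yes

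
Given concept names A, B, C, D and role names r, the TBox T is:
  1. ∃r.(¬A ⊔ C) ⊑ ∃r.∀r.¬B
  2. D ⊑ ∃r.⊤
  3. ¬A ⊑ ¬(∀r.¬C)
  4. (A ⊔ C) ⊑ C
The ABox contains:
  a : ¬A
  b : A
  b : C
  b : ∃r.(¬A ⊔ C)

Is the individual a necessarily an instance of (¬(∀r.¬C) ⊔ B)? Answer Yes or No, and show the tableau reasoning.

Yes

1. a : (¬(∀r.¬C) ⊔ B)?  L(a) = {¬A} ∪ {(∀r.¬C ⊓ ¬B)}
   clash {C, ¬C} at an ∃-successor — a ∈ (¬(∀r.¬C) ⊔ B)
2. Hence a : (¬(∀r.¬C) ⊔ B): entailed.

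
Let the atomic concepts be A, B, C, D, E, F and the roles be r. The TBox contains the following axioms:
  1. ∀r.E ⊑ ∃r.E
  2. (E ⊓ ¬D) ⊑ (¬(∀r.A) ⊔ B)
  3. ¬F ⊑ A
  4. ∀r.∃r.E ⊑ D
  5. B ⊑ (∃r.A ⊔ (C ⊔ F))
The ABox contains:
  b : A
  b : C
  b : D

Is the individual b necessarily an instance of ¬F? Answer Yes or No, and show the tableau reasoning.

1. b : ¬F?  L(b) = {A, C, D} ∪ {F}
   open: L(b) ⊇ {A, C, D, F, ¬B, …} (+ ∃-successors) — b ∉ ¬F possible
2. Hence b : ¬F: not entailed.

No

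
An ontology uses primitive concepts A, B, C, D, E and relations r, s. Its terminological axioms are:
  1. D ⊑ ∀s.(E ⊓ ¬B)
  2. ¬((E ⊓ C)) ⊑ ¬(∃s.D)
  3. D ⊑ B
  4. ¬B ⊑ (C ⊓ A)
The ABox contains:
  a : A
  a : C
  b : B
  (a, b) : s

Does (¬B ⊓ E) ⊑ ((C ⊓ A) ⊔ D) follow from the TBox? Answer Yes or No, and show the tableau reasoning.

Yes

1. (¬B ⊓ E) ⊑ ((C ⊓ A) ⊔ D)  ⇔  ((¬B ⊓ E) ⊓ ((¬C ⊔ ¬A) ⊓ ¬D)) unsat w.r.t. T
   all branches close; clash {A, ¬A} at x₀
2. Hence (¬B ⊓ E) ⊑ ((C ⊓ A) ⊔ D): entailed.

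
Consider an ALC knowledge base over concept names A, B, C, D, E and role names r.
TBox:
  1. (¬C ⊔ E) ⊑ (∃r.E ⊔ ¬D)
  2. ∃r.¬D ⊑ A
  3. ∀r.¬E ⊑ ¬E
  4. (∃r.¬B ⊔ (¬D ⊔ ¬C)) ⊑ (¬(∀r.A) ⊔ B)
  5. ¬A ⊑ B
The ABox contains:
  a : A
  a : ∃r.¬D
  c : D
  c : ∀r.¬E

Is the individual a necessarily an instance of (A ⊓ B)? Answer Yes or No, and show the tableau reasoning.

No

1. a : (A ⊓ B)?  L(a) = {A, ∃r.¬D} ∪ {(¬A ⊔ ¬B)}
   open: L(a) ⊇ {A, C, D, ¬B, ¬E, …} (+ ∃-successors) — a ∉ (A ⊓ B) possible
2. Hence a : (A ⊓ B): not entailed.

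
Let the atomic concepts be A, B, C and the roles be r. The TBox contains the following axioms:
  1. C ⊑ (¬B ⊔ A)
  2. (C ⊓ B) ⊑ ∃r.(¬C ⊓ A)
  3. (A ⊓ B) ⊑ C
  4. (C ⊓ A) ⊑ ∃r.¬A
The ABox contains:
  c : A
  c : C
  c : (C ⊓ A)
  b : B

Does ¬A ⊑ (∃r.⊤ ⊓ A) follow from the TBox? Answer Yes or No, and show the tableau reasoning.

1. ¬A ⊑ (∃r.⊤ ⊓ A)  ⇔  (¬A ⊓ (∀r.⊥ ⊔ ¬A)) unsat w.r.t. T
   open: L(x₀) ⊇ {¬A, ¬C}
2. Hence ¬A ⊑ (∃r.⊤ ⊓ A): not entailed.

No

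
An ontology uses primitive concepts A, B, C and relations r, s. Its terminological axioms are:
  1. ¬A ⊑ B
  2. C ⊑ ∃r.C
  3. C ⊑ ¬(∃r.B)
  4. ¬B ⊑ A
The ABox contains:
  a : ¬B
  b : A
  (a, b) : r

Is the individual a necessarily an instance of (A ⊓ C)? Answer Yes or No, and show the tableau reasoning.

1. a : (A ⊓ C)?  L(a) = {¬B} ∪ {(¬A ⊔ ¬C)}
   apply at a: ¬B⊑A
   open: L(a) ⊇ {A, ¬B, ¬C} — a ∉ (A ⊓ C) possible
2. Hence a : (A ⊓ C): not entailed.

No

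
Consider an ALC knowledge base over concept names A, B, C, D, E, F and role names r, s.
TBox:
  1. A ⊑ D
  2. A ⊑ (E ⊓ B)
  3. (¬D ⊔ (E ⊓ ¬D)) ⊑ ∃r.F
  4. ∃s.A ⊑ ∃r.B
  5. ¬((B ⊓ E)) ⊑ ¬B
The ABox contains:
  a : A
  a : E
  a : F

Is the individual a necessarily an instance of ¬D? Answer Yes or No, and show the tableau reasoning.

1. a : ¬D?  L(a) = {A, E, F} ∪ {D}
   apply at a: A⊑(E ⊓ B)
   open: L(a) ⊇ {A, B, D, E, F, …} — a ∉ ¬D possible
2. Hence a : ¬D: not entailed.

No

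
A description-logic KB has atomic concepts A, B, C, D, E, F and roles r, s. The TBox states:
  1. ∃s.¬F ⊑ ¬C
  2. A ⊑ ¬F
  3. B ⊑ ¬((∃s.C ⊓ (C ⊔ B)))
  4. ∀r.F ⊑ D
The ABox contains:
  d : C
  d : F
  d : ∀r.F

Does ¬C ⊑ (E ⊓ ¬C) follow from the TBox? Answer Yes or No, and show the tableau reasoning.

1. ¬C ⊑ (E ⊓ ¬C)  ⇔  (¬C ⊓ (¬E ⊔ C)) unsat w.r.t. T
   open: L(x₀) ⊇ {¬A, ¬B, ¬C, ¬E, ∃r.¬F} (+ ∃-successors)
2. Hence ¬C ⊑ (E ⊓ ¬C): not entailed.

No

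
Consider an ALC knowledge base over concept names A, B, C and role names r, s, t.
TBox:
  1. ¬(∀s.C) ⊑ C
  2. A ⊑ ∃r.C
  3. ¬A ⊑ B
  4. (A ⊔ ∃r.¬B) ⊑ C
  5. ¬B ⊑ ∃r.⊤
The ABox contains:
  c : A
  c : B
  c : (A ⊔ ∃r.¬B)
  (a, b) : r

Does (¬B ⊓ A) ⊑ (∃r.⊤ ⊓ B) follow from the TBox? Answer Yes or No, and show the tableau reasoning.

1. (¬B ⊓ A) ⊑ (∃r.⊤ ⊓ B)  ⇔  ((¬B ⊓ A) ⊓ (∀r.⊥ ⊔ ¬B)) unsat w.r.t. T
   apply at x₀: A⊑∃r.C; ¬B⊑∃r.⊤
   open: L(x₀) ⊇ {A, C, ¬B, ∀s.C, ∃r.C, …} (+ ∃-successors)
2. Hence (¬B ⊓ A) ⊑ (∃r.⊤ ⊓ B): not entailed.

No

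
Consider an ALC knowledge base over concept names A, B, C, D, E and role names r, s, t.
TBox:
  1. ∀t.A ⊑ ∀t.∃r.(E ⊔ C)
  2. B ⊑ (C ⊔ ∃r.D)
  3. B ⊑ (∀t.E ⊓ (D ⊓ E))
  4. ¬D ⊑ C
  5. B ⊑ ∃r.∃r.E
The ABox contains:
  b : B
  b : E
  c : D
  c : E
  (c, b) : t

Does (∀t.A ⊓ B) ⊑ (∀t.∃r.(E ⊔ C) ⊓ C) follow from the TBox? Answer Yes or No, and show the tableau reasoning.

No

1. (∀t.A ⊓ B) ⊑ (∀t.∃r.(E ⊔ C) ⊓ C)  ⇔  ((∀t.A ⊓ B) ⊓ (∃t.∀r.(¬E ⊓ ¬C) ⊔ ¬C)) unsat w.r.t. T
   apply at x₀: ∀t.A⊑∀t.∃r.(E ⊔ C); B⊑(C ⊔ ∃r.D); B⊑(∀t.E ⊓ (D ⊓ E))
   open: L(x₀) ⊇ {B, D, E, ¬C, ∀t.A, …} (+ ∃-successors)
2. Hence (∀t.A ⊓ B) ⊑ (∀t.∃r.(E ⊔ C) ⊓ C): not entailed.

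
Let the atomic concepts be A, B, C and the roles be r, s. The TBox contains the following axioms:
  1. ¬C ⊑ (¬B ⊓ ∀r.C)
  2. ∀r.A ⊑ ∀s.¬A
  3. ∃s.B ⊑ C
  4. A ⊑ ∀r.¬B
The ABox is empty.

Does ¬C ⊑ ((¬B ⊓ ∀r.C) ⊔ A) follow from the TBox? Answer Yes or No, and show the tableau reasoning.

Yes

1. ¬C ⊑ ((¬B ⊓ ∀r.C) ⊔ A)  ⇔  (¬C ⊓ ((B ⊔ ∃r.¬C) ⊓ ¬A)) unsat w.r.t. T
   all branches close; clash {C, ¬C} at x₀
2. Hence ¬C ⊑ ((¬B ⊓ ∀r.C) ⊔ A): entailed.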